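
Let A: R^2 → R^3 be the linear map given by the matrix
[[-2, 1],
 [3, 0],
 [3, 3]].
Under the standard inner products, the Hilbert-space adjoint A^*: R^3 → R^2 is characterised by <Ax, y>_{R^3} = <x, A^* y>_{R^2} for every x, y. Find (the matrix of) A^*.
A^* = A^T =
[[-2, 3, 3],
 [1, 0, 3]]

For real matrices with standard dot products, the defining identity <Ax, y> = <x, A^* y> gives (Ax)^T y = x^T (A^*) y, i.e. x^T A^T y = x^T (A^*) y. Since this holds for all x, y, we must have A^* = A^T. Therefore
A^* =
[[-2, 3, 3],
 [1, 0, 3]].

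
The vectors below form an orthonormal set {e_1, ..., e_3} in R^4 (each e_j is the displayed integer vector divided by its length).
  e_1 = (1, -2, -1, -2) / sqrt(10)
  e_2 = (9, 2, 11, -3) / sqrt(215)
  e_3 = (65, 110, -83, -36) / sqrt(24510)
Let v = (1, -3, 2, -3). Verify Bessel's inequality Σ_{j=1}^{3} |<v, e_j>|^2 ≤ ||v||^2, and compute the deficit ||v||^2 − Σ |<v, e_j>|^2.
Σ |<v, e_j>|^2 = 326/15; ||v||^2 = 23; deficit = 19/15

Write each e_j = u_j / sqrt(<u_j, u_j>) where u_j is the displayed integer vector. Then <v, e_j> = <v, u_j> / sqrt(<u_j, u_j>), so |<v, e_j>|^2 = <v, u_j>^2 / <u_j, u_j>.
Coefficients: <v, e_1> = 11/sqrt(10), <v, e_2> = 34/sqrt(215), <v, e_3> = -323/sqrt(24510).
Square and sum: Σ |<v, e_j>|^2 = 326/15.
Compute ||v||^2 = v·v = 23.
Deficit = 23 − 326/15 = 19/15 ≥ 0, confirming Bessel's inequality. (The deficit equals ||v − Σ <v,e_j> e_j||^2, the squared distance from v to span{e_j}.)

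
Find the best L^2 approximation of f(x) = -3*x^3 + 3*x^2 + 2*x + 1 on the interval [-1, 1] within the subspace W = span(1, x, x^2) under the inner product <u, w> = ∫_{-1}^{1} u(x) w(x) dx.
g(x) = 3*x^2 + x/5 + 1

The best approximation g ∈ W is the orthogonal projection of f onto W. Writing g = a_0 + a_1 x + a_2 x^2, the coefficients solve the normal equations G · a = b where
  G_{ij} = <φ_i, φ_j> and b_i = <f, φ_i>, with φ_0 = 1, φ_1 = x, φ_2 = x^2.
G =
  [2, 0, 2/3]
  [0, 2/3, 0]
  [2/3, 0, 2/5],
b = (4, 2/15, 28/15).
Solving gives a_0 = 1, a_1 = 1/5, a_2 = 3, so
  g(x) = 3*x^2 + x/5 + 1.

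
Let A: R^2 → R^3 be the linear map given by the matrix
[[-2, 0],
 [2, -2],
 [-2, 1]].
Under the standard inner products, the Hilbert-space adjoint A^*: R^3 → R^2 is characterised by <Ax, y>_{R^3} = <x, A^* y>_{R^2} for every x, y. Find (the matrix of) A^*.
A^* = A^T =
[[-2, 2, -2],
 [0, -2, 1]]

For real matrices with standard dot products, the defining identity <Ax, y> = <x, A^* y> gives (Ax)^T y = x^T (A^*) y, i.e. x^T A^T y = x^T (A^*) y. Since this holds for all x, y, we must have A^* = A^T. Therefore
A^* =
[[-2, 2, -2],
 [0, -2, 1]].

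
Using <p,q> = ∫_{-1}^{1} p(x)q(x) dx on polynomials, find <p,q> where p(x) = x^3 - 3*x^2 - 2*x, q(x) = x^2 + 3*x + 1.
<p,q> = -6

Expand the product: p(x)·q(x) = x^5 - 10*x^3 - 9*x^2 - 2*x.
∫_{-1}^{1} of each monomial x^k gives [2/(k+1) if k even, 0 if k odd]. Integrating term-by-term (or equivalently evaluating the antiderivative F(x) = x^6/6 - 5*x^4/2 - 3*x^3 - x^2 at the endpoints):
  F(1) − F(−1) = -19/3 − (-1/3) = -6.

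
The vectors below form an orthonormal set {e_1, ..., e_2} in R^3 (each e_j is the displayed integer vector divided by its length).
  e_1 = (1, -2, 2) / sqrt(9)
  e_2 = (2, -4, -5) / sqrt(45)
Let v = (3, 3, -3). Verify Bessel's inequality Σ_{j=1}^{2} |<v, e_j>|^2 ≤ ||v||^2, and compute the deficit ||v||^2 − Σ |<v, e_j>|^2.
Σ |<v, e_j>|^2 = 54/5; ||v||^2 = 27; deficit = 81/5

Write each e_j = u_j / sqrt(<u_j, u_j>) where u_j is the displayed integer vector. Then <v, e_j> = <v, u_j> / sqrt(<u_j, u_j>), so |<v, e_j>|^2 = <v, u_j>^2 / <u_j, u_j>.
Coefficients: <v, e_1> = -9/sqrt(9), <v, e_2> = 9/sqrt(45).
Square and sum: Σ |<v, e_j>|^2 = 54/5.
Compute ||v||^2 = v·v = 27.
Deficit = 27 − 54/5 = 81/5 ≥ 0, confirming Bessel's inequality. (The deficit equals ||v − Σ <v,e_j> e_j||^2, the squared distance from v to span{e_j}.)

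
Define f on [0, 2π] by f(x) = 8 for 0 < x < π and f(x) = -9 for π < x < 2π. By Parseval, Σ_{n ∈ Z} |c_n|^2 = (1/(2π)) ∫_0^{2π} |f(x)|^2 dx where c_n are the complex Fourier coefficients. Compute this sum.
Σ |c_n|^2 = 145/2

Parseval equates the L^2 energy of f (normalised by 1/(2π)) with the ℓ^2 sum of its Fourier coefficients: (1/(2π)) ∫_0^{2π} |f|^2 = Σ |c_n|^2.
Compute the left side: (1/(2π)) [∫_0^π 8^2 dx + ∫_π^{2π} (-9)^2 dx] = (1/(2π)) · (64π + 81π) = (64 + 81)/2 = 145/2.
So Σ_{n ∈ Z} |c_n|^2 = 145/2.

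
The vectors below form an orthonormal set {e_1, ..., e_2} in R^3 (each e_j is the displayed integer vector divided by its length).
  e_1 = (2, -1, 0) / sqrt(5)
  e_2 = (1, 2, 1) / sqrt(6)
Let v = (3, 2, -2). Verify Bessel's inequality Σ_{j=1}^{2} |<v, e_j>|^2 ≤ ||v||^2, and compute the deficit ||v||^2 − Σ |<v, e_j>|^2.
Σ |<v, e_j>|^2 = 221/30; ||v||^2 = 17; deficit = 289/30

Write each e_j = u_j / sqrt(<u_j, u_j>) where u_j is the displayed integer vector. Then <v, e_j> = <v, u_j> / sqrt(<u_j, u_j>), so |<v, e_j>|^2 = <v, u_j>^2 / <u_j, u_j>.
Coefficients: <v, e_1> = 4/sqrt(5), <v, e_2> = 5/sqrt(6).
Square and sum: Σ |<v, e_j>|^2 = 221/30.
Compute ||v||^2 = v·v = 17.
Deficit = 17 − 221/30 = 289/30 ≥ 0, confirming Bessel's inequality. (The deficit equals ||v − Σ <v,e_j> e_j||^2, the squared distance from v to span{e_j}.)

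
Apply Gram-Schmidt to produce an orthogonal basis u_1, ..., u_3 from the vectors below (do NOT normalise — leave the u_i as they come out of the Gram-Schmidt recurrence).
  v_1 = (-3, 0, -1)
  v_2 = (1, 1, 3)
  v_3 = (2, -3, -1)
Orthogonal basis:
  u_1 = (-3, 0, -1)
  u_2 = (-4/5, 1, 12/5)
  u_3 = (-19/74, -76/37, 57/74)

Apply the Gram-Schmidt recurrence
  u_1 = v_1
  u_i = v_i − Σ_{j<i} ((v_i · u_j) / (u_j · u_j)) · u_j.

Step by step this gives:
  u_1 = (-3, 0, -1)
  u_2 = (-4/5, 1, 12/5)
  u_3 = (-19/74, -76/37, 57/74)

Orthogonality check:
  u_2 · u_1 = 0 (should be 0)
  u_3 · u_1 = 0 (should be 0)
  u_3 · u_2 = 0 (should be 0)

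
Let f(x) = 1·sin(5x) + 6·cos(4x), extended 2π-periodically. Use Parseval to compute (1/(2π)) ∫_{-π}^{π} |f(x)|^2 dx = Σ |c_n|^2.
Σ |c_n|^2 = 37/2

Expand |f|^2 and use orthogonality of {sin(nx), cos(mx)} on [-π, π]:
  ∫_{-π}^{π} sin(nx)^2 dx = π, ∫ cos(mx)^2 dx = π, and cross terms integrate to 0.
So ∫_{-π}^{π} f(x)^2 dx = 1^2 · π + 6^2 · π = (1 + 36)π.
Divide by 2π: (1 + 36)/2 = 37/2.
By Parseval, this equals Σ |c_n|^2.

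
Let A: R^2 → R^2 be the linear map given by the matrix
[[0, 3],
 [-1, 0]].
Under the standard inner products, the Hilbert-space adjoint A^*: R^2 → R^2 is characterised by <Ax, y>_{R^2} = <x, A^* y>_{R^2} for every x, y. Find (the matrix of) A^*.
A^* = A^T =
[[0, -1],
 [3, 0]]

For real matrices with standard dot products, the defining identity <Ax, y> = <x, A^* y> gives (Ax)^T y = x^T (A^*) y, i.e. x^T A^T y = x^T (A^*) y. Since this holds for all x, y, we must have A^* = A^T. Therefore
A^* =
[[0, -1],
 [3, 0]].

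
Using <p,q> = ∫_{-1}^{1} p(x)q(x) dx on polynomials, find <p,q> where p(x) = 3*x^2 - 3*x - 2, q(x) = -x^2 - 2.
<p,q> = 62/15

Expand the product: p(x)·q(x) = -3*x^4 + 3*x^3 - 4*x^2 + 6*x + 4.
∫_{-1}^{1} of each monomial x^k gives [2/(k+1) if k even, 0 if k odd]. Integrating term-by-term (or equivalently evaluating the antiderivative F(x) = -3*x^5/5 + 3*x^4/4 - 4*x^3/3 + 3*x^2 + 4*x at the endpoints):
  F(1) − F(−1) = 349/60 − (101/60) = 62/15.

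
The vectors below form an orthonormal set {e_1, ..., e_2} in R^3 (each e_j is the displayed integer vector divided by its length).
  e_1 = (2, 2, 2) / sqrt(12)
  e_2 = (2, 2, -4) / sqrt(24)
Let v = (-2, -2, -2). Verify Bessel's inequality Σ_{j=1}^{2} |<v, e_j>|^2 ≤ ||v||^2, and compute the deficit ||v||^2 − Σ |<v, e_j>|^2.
Σ |<v, e_j>|^2 = 12; ||v||^2 = 12; deficit = 0

Write each e_j = u_j / sqrt(<u_j, u_j>) where u_j is the displayed integer vector. Then <v, e_j> = <v, u_j> / sqrt(<u_j, u_j>), so |<v, e_j>|^2 = <v, u_j>^2 / <u_j, u_j>.
Coefficients: <v, e_1> = -12/sqrt(12), <v, e_2> = 0/sqrt(24).
Square and sum: Σ |<v, e_j>|^2 = 12.
Compute ||v||^2 = v·v = 12.
Deficit = 12 − 12 = 0 ≥ 0, confirming Bessel's inequality. (The deficit equals ||v − Σ <v,e_j> e_j||^2, the squared distance from v to span{e_j}.)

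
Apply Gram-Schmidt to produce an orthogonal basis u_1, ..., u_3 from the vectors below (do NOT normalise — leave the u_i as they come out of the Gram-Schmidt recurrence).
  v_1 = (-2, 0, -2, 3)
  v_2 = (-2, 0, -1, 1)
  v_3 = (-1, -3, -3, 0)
Orthogonal basis:
  u_1 = (-2, 0, -2, 3)
  u_2 = (-16/17, 0, 1/17, -10/17)
  u_3 = (11/21, -3, -44/21, -22/21)

Apply the Gram-Schmidt recurrence
  u_1 = v_1
  u_i = v_i − Σ_{j<i} ((v_i · u_j) / (u_j · u_j)) · u_j.

Step by step this gives:
  u_1 = (-2, 0, -2, 3)
  u_2 = (-16/17, 0, 1/17, -10/17)
  u_3 = (11/21, -3, -44/21, -22/21)

Orthogonality check:
  u_2 · u_1 = 0 (should be 0)
  u_3 · u_1 = 0 (should be 0)
  u_3 · u_2 = 0 (should be 0)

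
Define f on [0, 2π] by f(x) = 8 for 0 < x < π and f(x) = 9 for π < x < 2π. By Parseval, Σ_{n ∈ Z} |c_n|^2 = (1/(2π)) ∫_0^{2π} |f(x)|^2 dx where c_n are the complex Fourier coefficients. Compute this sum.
Σ |c_n|^2 = 145/2

Parseval equates the L^2 energy of f (normalised by 1/(2π)) with the ℓ^2 sum of its Fourier coefficients: (1/(2π)) ∫_0^{2π} |f|^2 = Σ |c_n|^2.
Compute the left side: (1/(2π)) [∫_0^π 8^2 dx + ∫_π^{2π} 9^2 dx] = (1/(2π)) · (64π + 81π) = (64 + 81)/2 = 145/2.
So Σ_{n ∈ Z} |c_n|^2 = 145/2.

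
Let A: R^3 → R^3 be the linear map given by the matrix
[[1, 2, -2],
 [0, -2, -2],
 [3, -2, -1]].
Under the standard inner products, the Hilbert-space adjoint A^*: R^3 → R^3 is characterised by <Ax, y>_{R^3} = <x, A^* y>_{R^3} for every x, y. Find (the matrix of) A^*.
A^* = A^T =
[[1, 0, 3],
 [2, -2, -2],
 [-2, -2, -1]]

For real matrices with standard dot products, the defining identity <Ax, y> = <x, A^* y> gives (Ax)^T y = x^T (A^*) y, i.e. x^T A^T y = x^T (A^*) y. Since this holds for all x, y, we must have A^* = A^T. Therefore
A^* =
[[1, 0, 3],
 [2, -2, -2],
 [-2, -2, -1]].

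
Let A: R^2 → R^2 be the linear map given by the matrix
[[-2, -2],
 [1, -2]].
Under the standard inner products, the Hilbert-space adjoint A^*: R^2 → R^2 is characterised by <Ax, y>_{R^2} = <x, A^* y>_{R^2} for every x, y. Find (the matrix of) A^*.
A^* = A^T =
[[-2, 1],
 [-2, -2]]

For real matrices with standard dot products, the defining identity <Ax, y> = <x, A^* y> gives (Ax)^T y = x^T (A^*) y, i.e. x^T A^T y = x^T (A^*) y. Since this holds for all x, y, we must have A^* = A^T. Therefore
A^* =
[[-2, 1],
 [-2, -2]].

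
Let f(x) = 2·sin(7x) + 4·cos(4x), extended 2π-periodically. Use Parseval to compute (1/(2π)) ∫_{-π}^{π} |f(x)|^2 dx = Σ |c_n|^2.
Σ |c_n|^2 = 10

Expand |f|^2 and use orthogonality of {sin(nx), cos(mx)} on [-π, π]:
  ∫_{-π}^{π} sin(nx)^2 dx = π, ∫ cos(mx)^2 dx = π, and cross terms integrate to 0.
So ∫_{-π}^{π} f(x)^2 dx = 2^2 · π + 4^2 · π = (4 + 16)π.
Divide by 2π: (4 + 16)/2 = 10.
By Parseval, this equals Σ |c_n|^2.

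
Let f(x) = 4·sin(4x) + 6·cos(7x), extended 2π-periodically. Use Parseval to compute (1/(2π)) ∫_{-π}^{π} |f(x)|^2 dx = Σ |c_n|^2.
Σ |c_n|^2 = 26

Expand |f|^2 and use orthogonality of {sin(nx), cos(mx)} on [-π, π]:
  ∫_{-π}^{π} sin(nx)^2 dx = π, ∫ cos(mx)^2 dx = π, and cross terms integrate to 0.
So ∫_{-π}^{π} f(x)^2 dx = 4^2 · π + 6^2 · π = (16 + 36)π.
Divide by 2π: (16 + 36)/2 = 26.
By Parseval, this equals Σ |c_n|^2.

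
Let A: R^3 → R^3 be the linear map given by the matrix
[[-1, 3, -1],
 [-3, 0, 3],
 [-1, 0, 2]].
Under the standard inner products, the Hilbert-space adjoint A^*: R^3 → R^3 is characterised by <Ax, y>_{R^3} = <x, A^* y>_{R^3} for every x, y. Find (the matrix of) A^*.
A^* = A^T =
[[-1, -3, -1],
 [3, 0, 0],
 [-1, 3, 2]]

For real matrices with standard dot products, the defining identity <Ax, y> = <x, A^* y> gives (Ax)^T y = x^T (A^*) y, i.e. x^T A^T y = x^T (A^*) y. Since this holds for all x, y, we must have A^* = A^T. Therefore
A^* =
[[-1, -3, -1],
 [3, 0, 0],
 [-1, 3, 2]].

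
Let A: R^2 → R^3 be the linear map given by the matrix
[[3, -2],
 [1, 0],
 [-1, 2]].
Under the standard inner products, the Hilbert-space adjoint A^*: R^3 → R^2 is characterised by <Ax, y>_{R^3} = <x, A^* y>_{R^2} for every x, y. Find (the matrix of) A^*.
A^* = A^T =
[[3, 1, -1],
 [-2, 0, 2]]

For real matrices with standard dot products, the defining identity <Ax, y> = <x, A^* y> gives (Ax)^T y = x^T (A^*) y, i.e. x^T A^T y = x^T (A^*) y. Since this holds for all x, y, we must have A^* = A^T. Therefore
A^* =
[[3, 1, -1],
 [-2, 0, 2]].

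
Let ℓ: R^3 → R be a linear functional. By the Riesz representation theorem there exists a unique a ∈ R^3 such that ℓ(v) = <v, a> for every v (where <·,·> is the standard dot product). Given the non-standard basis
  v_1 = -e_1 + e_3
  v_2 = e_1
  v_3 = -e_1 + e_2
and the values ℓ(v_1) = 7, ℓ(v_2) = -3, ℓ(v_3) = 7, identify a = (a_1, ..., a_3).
a = (-3, 4, 4)

Write a = (a_1, ..., a_3) in the standard basis. For each basis vector v_i, ℓ(v_i) = <v_i, a> is a linear equation in the a_j's. Collect the n equations into a matrix system V a = ℓ, where row i of V is v_i (expressed in the standard basis). Since V is invertible (lower-triangular with 1s on the diagonal, up to permutation), solve by back-substitution:
  V =
[[-1, 0, 1],
 [1, 0, 0],
 [-1, 1, 0]]
  V a = (7, -3, 7)
Solving gives a = (-3, 4, 4).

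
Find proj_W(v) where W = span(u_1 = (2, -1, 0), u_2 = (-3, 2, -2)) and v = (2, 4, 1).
proj_W(v) = (0, 0, 0)

Set up U = [u_1 | ... | u_2] ∈ R^(3×2). The projector onto W = col(U) is P = U (U^T U)^(-1) U^T.
Compute U^T U =
  [5, -8]
  [-8, 17],
and U^T v = (0, 0).
Solve U^T U · c = U^T v for the coefficients: c = (0, 0). The projection is proj_W(v) = U c.
Check: (v - proj_W(v)) · u_1 = 0  (should be 0).
Check: (v - proj_W(v)) · u_2 = 0  (should be 0).
Result: proj_W(v) = (0, 0, 0).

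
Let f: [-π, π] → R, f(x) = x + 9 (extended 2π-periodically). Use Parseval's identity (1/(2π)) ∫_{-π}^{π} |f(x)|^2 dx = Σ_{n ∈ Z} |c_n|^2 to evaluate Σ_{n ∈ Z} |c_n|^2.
Σ |c_n|^2 = π^2/3 + 81

Expand and integrate term by term over [-π, π]:
  ∫ (x)^2 dx = 1·(2π^3/3); ∫ 2·1·(9)·x dx = 0 (odd integrand); ∫ 9^2 dx = 81·2π.
So (1/(2π)) ∫_{-π}^{π} (x + 9)^2 dx = 1π^2/3 + 81 = π^2/3 + 81.
Parseval ⇒ Σ |c_n|^2 = π^2/3 + 81.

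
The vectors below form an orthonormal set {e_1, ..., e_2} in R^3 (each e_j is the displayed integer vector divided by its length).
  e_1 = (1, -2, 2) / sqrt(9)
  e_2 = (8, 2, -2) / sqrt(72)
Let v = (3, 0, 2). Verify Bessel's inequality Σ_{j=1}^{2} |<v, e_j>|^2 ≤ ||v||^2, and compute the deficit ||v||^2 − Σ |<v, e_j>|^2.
Σ |<v, e_j>|^2 = 11; ||v||^2 = 13; deficit = 2

Write each e_j = u_j / sqrt(<u_j, u_j>) where u_j is the displayed integer vector. Then <v, e_j> = <v, u_j> / sqrt(<u_j, u_j>), so |<v, e_j>|^2 = <v, u_j>^2 / <u_j, u_j>.
Coefficients: <v, e_1> = 7/sqrt(9), <v, e_2> = 20/sqrt(72).
Square and sum: Σ |<v, e_j>|^2 = 11.
Compute ||v||^2 = v·v = 13.
Deficit = 13 − 11 = 2 ≥ 0, confirming Bessel's inequality. (The deficit equals ||v − Σ <v,e_j> e_j||^2, the squared distance from v to span{e_j}.)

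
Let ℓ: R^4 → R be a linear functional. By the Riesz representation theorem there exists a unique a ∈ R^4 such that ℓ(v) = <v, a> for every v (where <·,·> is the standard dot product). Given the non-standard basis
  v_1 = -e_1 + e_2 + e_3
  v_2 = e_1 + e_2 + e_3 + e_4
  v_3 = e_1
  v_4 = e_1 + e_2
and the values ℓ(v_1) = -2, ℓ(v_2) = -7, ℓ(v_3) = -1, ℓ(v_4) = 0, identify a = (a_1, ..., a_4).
a = (-1, 1, -4, -3)

Write a = (a_1, ..., a_4) in the standard basis. For each basis vector v_i, ℓ(v_i) = <v_i, a> is a linear equation in the a_j's. Collect the n equations into a matrix system V a = ℓ, where row i of V is v_i (expressed in the standard basis). Since V is invertible (lower-triangular with 1s on the diagonal, up to permutation), solve by back-substitution:
  V =
[[-1, 1, 1, 0],
 [1, 1, 1, 1],
 [1, 0, 0, 0],
 [1, 1, 0, 0]]
  V a = (-2, -7, -1, 0)
Solving gives a = (-1, 1, -4, -3).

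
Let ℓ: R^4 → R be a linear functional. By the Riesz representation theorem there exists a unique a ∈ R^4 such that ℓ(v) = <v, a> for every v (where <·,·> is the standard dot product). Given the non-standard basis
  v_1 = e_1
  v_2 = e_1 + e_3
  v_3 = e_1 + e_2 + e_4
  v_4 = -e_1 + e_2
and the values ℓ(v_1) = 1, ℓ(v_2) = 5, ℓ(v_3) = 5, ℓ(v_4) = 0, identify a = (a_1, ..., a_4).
a = (1, 1, 4, 3)

Write a = (a_1, ..., a_4) in the standard basis. For each basis vector v_i, ℓ(v_i) = <v_i, a> is a linear equation in the a_j's. Collect the n equations into a matrix system V a = ℓ, where row i of V is v_i (expressed in the standard basis). Since V is invertible (lower-triangular with 1s on the diagonal, up to permutation), solve by back-substitution:
  V =
[[1, 0, 0, 0],
 [1, 0, 1, 0],
 [1, 1, 0, 1],
 [-1, 1, 0, 0]]
  V a = (1, 5, 5, 0)
Solving gives a = (1, 1, 4, 3).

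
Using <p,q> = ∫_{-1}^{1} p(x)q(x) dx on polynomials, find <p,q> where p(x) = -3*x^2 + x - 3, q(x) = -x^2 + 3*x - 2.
<p,q> = 106/5

Expand the product: p(x)·q(x) = 3*x^4 - 10*x^3 + 12*x^2 - 11*x + 6.
∫_{-1}^{1} of each monomial x^k gives [2/(k+1) if k even, 0 if k odd]. Integrating term-by-term (or equivalently evaluating the antiderivative F(x) = 3*x^5/5 - 5*x^4/2 + 4*x^3 - 11*x^2/2 + 6*x at the endpoints):
  F(1) − F(−1) = 13/5 − (-93/5) = 106/5.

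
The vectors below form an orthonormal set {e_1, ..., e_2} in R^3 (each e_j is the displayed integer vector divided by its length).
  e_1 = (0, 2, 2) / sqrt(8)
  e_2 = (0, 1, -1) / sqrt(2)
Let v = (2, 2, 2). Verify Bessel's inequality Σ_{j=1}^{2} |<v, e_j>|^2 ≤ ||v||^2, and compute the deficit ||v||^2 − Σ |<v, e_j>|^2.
Σ |<v, e_j>|^2 = 8; ||v||^2 = 12; deficit = 4

Write each e_j = u_j / sqrt(<u_j, u_j>) where u_j is the displayed integer vector. Then <v, e_j> = <v, u_j> / sqrt(<u_j, u_j>), so |<v, e_j>|^2 = <v, u_j>^2 / <u_j, u_j>.
Coefficients: <v, e_1> = 8/sqrt(8), <v, e_2> = 0/sqrt(2).
Square and sum: Σ |<v, e_j>|^2 = 8.
Compute ||v||^2 = v·v = 12.
Deficit = 12 − 8 = 4 ≥ 0, confirming Bessel's inequality. (The deficit equals ||v − Σ <v,e_j> e_j||^2, the squared distance from v to span{e_j}.)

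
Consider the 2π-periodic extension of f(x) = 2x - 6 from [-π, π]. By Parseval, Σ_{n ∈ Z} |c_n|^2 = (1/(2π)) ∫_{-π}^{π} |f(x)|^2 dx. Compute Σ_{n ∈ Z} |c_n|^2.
Σ |c_n|^2 = 4π^2/3 + 36

Expand and integrate term by term over [-π, π]:
  ∫ (2x)^2 dx = 4·(2π^3/3); ∫ 2·2·(-6)·x dx = 0 (odd integrand); ∫ (-6)^2 dx = 36·2π.
So (1/(2π)) ∫_{-π}^{π} (2x - 6)^2 dx = 4π^2/3 + 36 = 4π^2/3 + 36.
Parseval ⇒ Σ |c_n|^2 = 4π^2/3 + 36.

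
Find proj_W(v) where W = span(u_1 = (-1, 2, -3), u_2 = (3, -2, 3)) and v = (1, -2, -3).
proj_W(v) = (1, 10/13, -15/13)

Set up U = [u_1 | ... | u_2] ∈ R^(3×2). The projector onto W = col(U) is P = U (U^T U)^(-1) U^T.
Compute U^T U =
  [14, -16]
  [-16, 22],
and U^T v = (4, -2).
Solve U^T U · c = U^T v for the coefficients: c = (14/13, 9/13). The projection is proj_W(v) = U c.
Check: (v - proj_W(v)) · u_1 = 0  (should be 0).
Check: (v - proj_W(v)) · u_2 = 0  (should be 0).
Result: proj_W(v) = (1, 10/13, -15/13).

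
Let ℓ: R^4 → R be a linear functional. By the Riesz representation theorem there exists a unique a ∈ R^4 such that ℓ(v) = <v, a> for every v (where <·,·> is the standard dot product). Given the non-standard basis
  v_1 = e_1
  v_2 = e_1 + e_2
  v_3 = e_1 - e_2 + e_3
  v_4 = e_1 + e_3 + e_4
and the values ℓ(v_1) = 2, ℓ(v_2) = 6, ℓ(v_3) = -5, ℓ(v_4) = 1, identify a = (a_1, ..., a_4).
a = (2, 4, -3, 2)

Write a = (a_1, ..., a_4) in the standard basis. For each basis vector v_i, ℓ(v_i) = <v_i, a> is a linear equation in the a_j's. Collect the n equations into a matrix system V a = ℓ, where row i of V is v_i (expressed in the standard basis). Since V is invertible (lower-triangular with 1s on the diagonal, up to permutation), solve by back-substitution:
  V =
[[1, 0, 0, 0],
 [1, 1, 0, 0],
 [1, -1, 1, 0],
 [1, 0, 1, 1]]
  V a = (2, 6, -5, 1)
Solving gives a = (2, 4, -3, 2).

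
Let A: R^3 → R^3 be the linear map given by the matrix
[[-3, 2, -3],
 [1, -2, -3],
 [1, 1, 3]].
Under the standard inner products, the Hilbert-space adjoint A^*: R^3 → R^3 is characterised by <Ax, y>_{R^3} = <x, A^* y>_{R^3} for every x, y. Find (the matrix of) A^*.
A^* = A^T =
[[-3, 1, 1],
 [2, -2, 1],
 [-3, -3, 3]]

For real matrices with standard dot products, the defining identity <Ax, y> = <x, A^* y> gives (Ax)^T y = x^T (A^*) y, i.e. x^T A^T y = x^T (A^*) y. Since this holds for all x, y, we must have A^* = A^T. Therefore
A^* =
[[-3, 1, 1],
 [2, -2, 1],
 [-3, -3, 3]].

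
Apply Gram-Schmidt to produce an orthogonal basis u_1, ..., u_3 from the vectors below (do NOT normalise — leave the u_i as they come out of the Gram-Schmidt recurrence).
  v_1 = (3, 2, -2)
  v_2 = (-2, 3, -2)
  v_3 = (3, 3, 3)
Orthogonal basis:
  u_1 = (3, 2, -2)
  u_2 = (-46/17, 43/17, -26/17)
  u_3 = (50/91, 250/91, 25/7)

Apply the Gram-Schmidt recurrence
  u_1 = v_1
  u_i = v_i − Σ_{j<i} ((v_i · u_j) / (u_j · u_j)) · u_j.

Step by step this gives:
  u_1 = (3, 2, -2)
  u_2 = (-46/17, 43/17, -26/17)
  u_3 = (50/91, 250/91, 25/7)

Orthogonality check:
  u_2 · u_1 = 0 (should be 0)
  u_3 · u_1 = 0 (should be 0)
  u_3 · u_2 = 0 (should be 0)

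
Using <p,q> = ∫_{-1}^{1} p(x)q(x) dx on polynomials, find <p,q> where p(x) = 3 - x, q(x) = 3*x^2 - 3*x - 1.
<p,q> = 2

Expand the product: p(x)·q(x) = -3*x^3 + 12*x^2 - 8*x - 3.
∫_{-1}^{1} of each monomial x^k gives [2/(k+1) if k even, 0 if k odd]. Integrating term-by-term (or equivalently evaluating the antiderivative F(x) = -3*x^4/4 + 4*x^3 - 4*x^2 - 3*x at the endpoints):
  F(1) − F(−1) = -15/4 − (-23/4) = 2.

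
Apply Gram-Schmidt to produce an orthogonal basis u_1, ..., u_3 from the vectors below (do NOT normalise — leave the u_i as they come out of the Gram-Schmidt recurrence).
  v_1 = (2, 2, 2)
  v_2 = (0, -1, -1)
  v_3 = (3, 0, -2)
Orthogonal basis:
  u_1 = (2, 2, 2)
  u_2 = (2/3, -1/3, -1/3)
  u_3 = (0, 1, -1)

Apply the Gram-Schmidt recurrence
  u_1 = v_1
  u_i = v_i − Σ_{j<i} ((v_i · u_j) / (u_j · u_j)) · u_j.

Step by step this gives:
  u_1 = (2, 2, 2)
  u_2 = (2/3, -1/3, -1/3)
  u_3 = (0, 1, -1)

Orthogonality check:
  u_2 · u_1 = 0 (should be 0)
  u_3 · u_1 = 0 (should be 0)
  u_3 · u_2 = 0 (should be 0)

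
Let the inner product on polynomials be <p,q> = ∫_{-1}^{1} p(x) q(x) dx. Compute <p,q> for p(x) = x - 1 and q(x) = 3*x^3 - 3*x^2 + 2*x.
<p,q> = 68/15

Expand the product: p(x)·q(x) = 3*x^4 - 6*x^3 + 5*x^2 - 2*x.
∫_{-1}^{1} of each monomial x^k gives [2/(k+1) if k even, 0 if k odd]. Integrating term-by-term (or equivalently evaluating the antiderivative F(x) = 3*x^5/5 - 3*x^4/2 + 5*x^3/3 - x^2 at the endpoints):
  F(1) − F(−1) = -7/30 − (-143/30) = 68/15.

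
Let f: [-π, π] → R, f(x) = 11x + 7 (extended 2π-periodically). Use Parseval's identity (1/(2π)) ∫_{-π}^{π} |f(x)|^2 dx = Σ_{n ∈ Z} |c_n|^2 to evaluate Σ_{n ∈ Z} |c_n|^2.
Σ |c_n|^2 = 121π^2/3 + 49

Expand and integrate term by term over [-π, π]:
  ∫ (11x)^2 dx = 121·(2π^3/3); ∫ 2·11·(7)·x dx = 0 (odd integrand); ∫ 7^2 dx = 49·2π.
So (1/(2π)) ∫_{-π}^{π} (11x + 7)^2 dx = 121π^2/3 + 49 = 121π^2/3 + 49.
Parseval ⇒ Σ |c_n|^2 = 121π^2/3 + 49.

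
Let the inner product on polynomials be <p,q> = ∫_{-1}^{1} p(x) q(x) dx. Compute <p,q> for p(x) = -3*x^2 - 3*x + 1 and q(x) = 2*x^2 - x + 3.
<p,q> = 14/15

Expand the product: p(x)·q(x) = -6*x^4 - 3*x^3 - 4*x^2 - 10*x + 3.
∫_{-1}^{1} of each monomial x^k gives [2/(k+1) if k even, 0 if k odd]. Integrating term-by-term (or equivalently evaluating the antiderivative F(x) = -6*x^5/5 - 3*x^4/4 - 4*x^3/3 - 5*x^2 + 3*x at the endpoints):
  F(1) − F(−1) = -317/60 − (-373/60) = 14/15.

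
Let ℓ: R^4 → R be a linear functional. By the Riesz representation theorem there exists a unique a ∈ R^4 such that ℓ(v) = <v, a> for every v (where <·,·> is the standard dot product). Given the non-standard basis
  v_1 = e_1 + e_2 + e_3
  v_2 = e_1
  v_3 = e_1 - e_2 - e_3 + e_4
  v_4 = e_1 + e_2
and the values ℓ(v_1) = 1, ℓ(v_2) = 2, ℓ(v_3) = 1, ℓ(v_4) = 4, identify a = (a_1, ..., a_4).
a = (2, 2, -3, -2)

Write a = (a_1, ..., a_4) in the standard basis. For each basis vector v_i, ℓ(v_i) = <v_i, a> is a linear equation in the a_j's. Collect the n equations into a matrix system V a = ℓ, where row i of V is v_i (expressed in the standard basis). Since V is invertible (lower-triangular with 1s on the diagonal, up to permutation), solve by back-substitution:
  V =
[[1, 1, 1, 0],
 [1, 0, 0, 0],
 [1, -1, -1, 1],
 [1, 1, 0, 0]]
  V a = (1, 2, 1, 4)
Solving gives a = (2, 2, -3, -2).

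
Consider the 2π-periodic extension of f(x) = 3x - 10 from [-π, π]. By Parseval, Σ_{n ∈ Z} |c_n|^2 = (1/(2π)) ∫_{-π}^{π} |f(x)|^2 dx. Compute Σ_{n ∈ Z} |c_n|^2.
Σ |c_n|^2 = 3π^2 + 100

Expand and integrate term by term over [-π, π]:
  ∫ (3x)^2 dx = 9·(2π^3/3); ∫ 2·3·(-10)·x dx = 0 (odd integrand); ∫ (-10)^2 dx = 100·2π.
So (1/(2π)) ∫_{-π}^{π} (3x - 10)^2 dx = 9π^2/3 + 100 = 3π^2 + 100.
Parseval ⇒ Σ |c_n|^2 = 3π^2 + 100.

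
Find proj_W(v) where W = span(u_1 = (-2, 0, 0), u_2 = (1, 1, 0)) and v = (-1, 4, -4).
proj_W(v) = (-1, 4, 0)

Set up U = [u_1 | ... | u_2] ∈ R^(3×2). The projector onto W = col(U) is P = U (U^T U)^(-1) U^T.
Compute U^T U =
  [4, -2]
  [-2, 2],
and U^T v = (2, 3).
Solve U^T U · c = U^T v for the coefficients: c = (5/2, 4). The projection is proj_W(v) = U c.
Check: (v - proj_W(v)) · u_1 = 0  (should be 0).
Check: (v - proj_W(v)) · u_2 = 0  (should be 0).
Result: proj_W(v) = (-1, 4, 0).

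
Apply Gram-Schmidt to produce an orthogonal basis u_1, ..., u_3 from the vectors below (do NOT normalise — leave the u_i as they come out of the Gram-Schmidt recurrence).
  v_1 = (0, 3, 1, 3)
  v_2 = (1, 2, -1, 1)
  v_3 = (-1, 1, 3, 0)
Orthogonal basis:
  u_1 = (0, 3, 1, 3)
  u_2 = (1, 14/19, -27/19, -5/19)
  u_3 = (17/69, 67/69, 21/23, -88/69)

Apply the Gram-Schmidt recurrence
  u_1 = v_1
  u_i = v_i − Σ_{j<i} ((v_i · u_j) / (u_j · u_j)) · u_j.

Step by step this gives:
  u_1 = (0, 3, 1, 3)
  u_2 = (1, 14/19, -27/19, -5/19)
  u_3 = (17/69, 67/69, 21/23, -88/69)

Orthogonality check:
  u_2 · u_1 = 0 (should be 0)
  u_3 · u_1 = 0 (should be 0)
  u_3 · u_2 = 0 (should be 0)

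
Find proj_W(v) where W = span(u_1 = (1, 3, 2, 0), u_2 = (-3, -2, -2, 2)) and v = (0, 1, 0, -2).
proj_W(v) = (24/25, 9/25, 12/25, -18/25)

Set up U = [u_1 | ... | u_2] ∈ R^(4×2). The projector onto W = col(U) is P = U (U^T U)^(-1) U^T.
Compute U^T U =
  [14, -13]
  [-13, 21],
and U^T v = (3, -6).
Solve U^T U · c = U^T v for the coefficients: c = (-3/25, -9/25). The projection is proj_W(v) = U c.
Check: (v - proj_W(v)) · u_1 = 0  (should be 0).
Check: (v - proj_W(v)) · u_2 = 0  (should be 0).
Result: proj_W(v) = (24/25, 9/25, 12/25, -18/25).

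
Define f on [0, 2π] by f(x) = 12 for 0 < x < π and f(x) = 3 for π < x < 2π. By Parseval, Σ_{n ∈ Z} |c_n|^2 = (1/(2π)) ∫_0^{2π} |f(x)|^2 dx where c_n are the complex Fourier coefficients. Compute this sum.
Σ |c_n|^2 = 153/2

Parseval equates the L^2 energy of f (normalised by 1/(2π)) with the ℓ^2 sum of its Fourier coefficients: (1/(2π)) ∫_0^{2π} |f|^2 = Σ |c_n|^2.
Compute the left side: (1/(2π)) [∫_0^π 12^2 dx + ∫_π^{2π} 3^2 dx] = (1/(2π)) · (144π + 9π) = (144 + 9)/2 = 153/2.
So Σ_{n ∈ Z} |c_n|^2 = 153/2.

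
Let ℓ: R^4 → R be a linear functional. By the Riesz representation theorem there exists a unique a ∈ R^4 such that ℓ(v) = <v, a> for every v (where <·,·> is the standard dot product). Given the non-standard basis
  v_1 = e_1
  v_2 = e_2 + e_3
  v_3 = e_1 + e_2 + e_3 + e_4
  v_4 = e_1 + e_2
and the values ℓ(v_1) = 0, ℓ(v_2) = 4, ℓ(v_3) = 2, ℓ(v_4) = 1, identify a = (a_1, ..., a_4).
a = (0, 1, 3, -2)

Write a = (a_1, ..., a_4) in the standard basis. For each basis vector v_i, ℓ(v_i) = <v_i, a> is a linear equation in the a_j's. Collect the n equations into a matrix system V a = ℓ, where row i of V is v_i (expressed in the standard basis). Since V is invertible (lower-triangular with 1s on the diagonal, up to permutation), solve by back-substitution:
  V =
[[1, 0, 0, 0],
 [0, 1, 1, 0],
 [1, 1, 1, 1],
 [1, 1, 0, 0]]
  V a = (0, 4, 2, 1)
Solving gives a = (0, 1, 3, -2).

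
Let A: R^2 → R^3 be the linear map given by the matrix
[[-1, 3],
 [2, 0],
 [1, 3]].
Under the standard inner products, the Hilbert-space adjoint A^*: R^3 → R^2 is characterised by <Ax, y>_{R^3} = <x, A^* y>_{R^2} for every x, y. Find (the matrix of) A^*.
A^* = A^T =
[[-1, 2, 1],
 [3, 0, 3]]

For real matrices with standard dot products, the defining identity <Ax, y> = <x, A^* y> gives (Ax)^T y = x^T (A^*) y, i.e. x^T A^T y = x^T (A^*) y. Since this holds for all x, y, we must have A^* = A^T. Therefore
A^* =
[[-1, 2, 1],
 [3, 0, 3]].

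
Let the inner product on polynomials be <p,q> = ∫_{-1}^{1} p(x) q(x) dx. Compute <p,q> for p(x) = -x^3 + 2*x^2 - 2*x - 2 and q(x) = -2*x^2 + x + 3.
<p,q> = -26/3

Expand the product: p(x)·q(x) = 2*x^5 - 5*x^4 + 3*x^3 + 8*x^2 - 8*x - 6.
∫_{-1}^{1} of each monomial x^k gives [2/(k+1) if k even, 0 if k odd]. Integrating term-by-term (or equivalently evaluating the antiderivative F(x) = x^6/3 - x^5 + 3*x^4/4 + 8*x^3/3 - 4*x^2 - 6*x at the endpoints):
  F(1) − F(−1) = -29/4 − (17/12) = -26/3.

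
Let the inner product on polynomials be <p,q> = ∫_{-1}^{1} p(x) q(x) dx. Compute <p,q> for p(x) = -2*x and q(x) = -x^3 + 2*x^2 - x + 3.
<p,q> = 32/15

Expand the product: p(x)·q(x) = 2*x^4 - 4*x^3 + 2*x^2 - 6*x.
∫_{-1}^{1} of each monomial x^k gives [2/(k+1) if k even, 0 if k odd]. Integrating term-by-term (or equivalently evaluating the antiderivative F(x) = 2*x^5/5 - x^4 + 2*x^3/3 - 3*x^2 at the endpoints):
  F(1) − F(−1) = -44/15 − (-76/15) = 32/15.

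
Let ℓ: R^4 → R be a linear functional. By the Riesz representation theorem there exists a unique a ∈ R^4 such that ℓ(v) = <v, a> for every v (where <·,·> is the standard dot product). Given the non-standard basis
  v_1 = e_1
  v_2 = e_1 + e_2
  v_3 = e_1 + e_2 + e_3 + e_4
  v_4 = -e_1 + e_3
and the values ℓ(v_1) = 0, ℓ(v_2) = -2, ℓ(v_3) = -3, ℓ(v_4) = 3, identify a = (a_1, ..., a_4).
a = (0, -2, 3, -4)

Write a = (a_1, ..., a_4) in the standard basis. For each basis vector v_i, ℓ(v_i) = <v_i, a> is a linear equation in the a_j's. Collect the n equations into a matrix system V a = ℓ, where row i of V is v_i (expressed in the standard basis). Since V is invertible (lower-triangular with 1s on the diagonal, up to permutation), solve by back-substitution:
  V =
[[1, 0, 0, 0],
 [1, 1, 0, 0],
 [1, 1, 1, 1],
 [-1, 0, 1, 0]]
  V a = (0, -2, -3, 3)
Solving gives a = (0, -2, 3, -4).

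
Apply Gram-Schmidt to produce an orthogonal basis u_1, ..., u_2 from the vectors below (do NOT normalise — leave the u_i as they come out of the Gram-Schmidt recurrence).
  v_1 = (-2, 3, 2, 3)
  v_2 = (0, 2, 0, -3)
Orthogonal basis:
  u_1 = (-2, 3, 2, 3)
  u_2 = (-3/13, 61/26, 3/13, -69/26)

Apply the Gram-Schmidt recurrence
  u_1 = v_1
  u_i = v_i − Σ_{j<i} ((v_i · u_j) / (u_j · u_j)) · u_j.

Step by step this gives:
  u_1 = (-2, 3, 2, 3)
  u_2 = (-3/13, 61/26, 3/13, -69/26)

Orthogonality check:
  u_2 · u_1 = 0 (should be 0)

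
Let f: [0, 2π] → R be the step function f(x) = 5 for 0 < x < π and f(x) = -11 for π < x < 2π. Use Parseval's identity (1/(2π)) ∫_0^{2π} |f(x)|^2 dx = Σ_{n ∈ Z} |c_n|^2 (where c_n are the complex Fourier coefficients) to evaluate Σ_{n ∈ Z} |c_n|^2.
Σ |c_n|^2 = 73

Parseval equates the L^2 energy of f (normalised by 1/(2π)) with the ℓ^2 sum of its Fourier coefficients: (1/(2π)) ∫_0^{2π} |f|^2 = Σ |c_n|^2.
Compute the left side: (1/(2π)) [∫_0^π 5^2 dx + ∫_π^{2π} (-11)^2 dx] = (1/(2π)) · (25π + 121π) = (25 + 121)/2 = 73.
So Σ_{n ∈ Z} |c_n|^2 = 73.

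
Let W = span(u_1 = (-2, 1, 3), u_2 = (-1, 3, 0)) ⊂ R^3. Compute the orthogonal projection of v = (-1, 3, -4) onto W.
proj_W(v) = (13/23, 81/23, -72/23)

Set up U = [u_1 | ... | u_2] ∈ R^(3×2). The projector onto W = col(U) is P = U (U^T U)^(-1) U^T.
Compute U^T U =
  [14, 5]
  [5, 10],
and U^T v = (-7, 10).
Solve U^T U · c = U^T v for the coefficients: c = (-24/23, 35/23). The projection is proj_W(v) = U c.
Check: (v - proj_W(v)) · u_1 = 0  (should be 0).
Check: (v - proj_W(v)) · u_2 = 0  (should be 0).
Result: proj_W(v) = (13/23, 81/23, -72/23).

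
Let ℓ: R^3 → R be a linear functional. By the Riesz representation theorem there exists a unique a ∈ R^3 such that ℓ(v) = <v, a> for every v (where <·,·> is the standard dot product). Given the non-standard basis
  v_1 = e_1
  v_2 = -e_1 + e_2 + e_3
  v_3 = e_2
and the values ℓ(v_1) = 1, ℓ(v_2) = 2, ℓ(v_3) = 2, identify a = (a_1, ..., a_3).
a = (1, 2, 1)

Write a = (a_1, ..., a_3) in the standard basis. For each basis vector v_i, ℓ(v_i) = <v_i, a> is a linear equation in the a_j's. Collect the n equations into a matrix system V a = ℓ, where row i of V is v_i (expressed in the standard basis). Since V is invertible (lower-triangular with 1s on the diagonal, up to permutation), solve by back-substitution:
  V =
[[1, 0, 0],
 [-1, 1, 1],
 [0, 1, 0]]
  V a = (1, 2, 2)
Solving gives a = (1, 2, 1).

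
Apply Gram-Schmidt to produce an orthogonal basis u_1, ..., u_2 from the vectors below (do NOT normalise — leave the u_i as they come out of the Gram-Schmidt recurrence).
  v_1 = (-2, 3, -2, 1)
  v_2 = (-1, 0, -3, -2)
Orthogonal basis:
  u_1 = (-2, 3, -2, 1)
  u_2 = (-1/3, -1, -7/3, -7/3)

Apply the Gram-Schmidt recurrence
  u_1 = v_1
  u_i = v_i − Σ_{j<i} ((v_i · u_j) / (u_j · u_j)) · u_j.

Step by step this gives:
  u_1 = (-2, 3, -2, 1)
  u_2 = (-1/3, -1, -7/3, -7/3)

Orthogonality check:
  u_2 · u_1 = 0 (should be 0)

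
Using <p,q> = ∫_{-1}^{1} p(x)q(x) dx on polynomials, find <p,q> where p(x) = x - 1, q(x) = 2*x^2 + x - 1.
<p,q> = 4/3

Expand the product: p(x)·q(x) = 2*x^3 - x^2 - 2*x + 1.
∫_{-1}^{1} of each monomial x^k gives [2/(k+1) if k even, 0 if k odd]. Integrating term-by-term (or equivalently evaluating the antiderivative F(x) = x^4/2 - x^3/3 - x^2 + x at the endpoints):
  F(1) − F(−1) = 1/6 − (-7/6) = 4/3.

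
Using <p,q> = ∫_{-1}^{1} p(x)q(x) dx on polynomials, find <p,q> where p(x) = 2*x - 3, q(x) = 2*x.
<p,q> = 8/3

Expand the product: p(x)·q(x) = 4*x^2 - 6*x.
∫_{-1}^{1} of each monomial x^k gives [2/(k+1) if k even, 0 if k odd]. Integrating term-by-term (or equivalently evaluating the antiderivative F(x) = 4*x^3/3 - 3*x^2 at the endpoints):
  F(1) − F(−1) = -5/3 − (-13/3) = 8/3.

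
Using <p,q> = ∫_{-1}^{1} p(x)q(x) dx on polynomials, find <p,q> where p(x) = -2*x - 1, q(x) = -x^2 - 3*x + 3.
<p,q> = -4/3

Expand the product: p(x)·q(x) = 2*x^3 + 7*x^2 - 3*x - 3.
∫_{-1}^{1} of each monomial x^k gives [2/(k+1) if k even, 0 if k odd]. Integrating term-by-term (or equivalently evaluating the antiderivative F(x) = x^4/2 + 7*x^3/3 - 3*x^2/2 - 3*x at the endpoints):
  F(1) − F(−1) = -5/3 − (-1/3) = -4/3.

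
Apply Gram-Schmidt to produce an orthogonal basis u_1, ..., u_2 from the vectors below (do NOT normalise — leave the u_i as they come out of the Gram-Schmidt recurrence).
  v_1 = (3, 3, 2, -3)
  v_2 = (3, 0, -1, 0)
Orthogonal basis:
  u_1 = (3, 3, 2, -3)
  u_2 = (72/31, -21/31, -45/31, 21/31)

Apply the Gram-Schmidt recurrence
  u_1 = v_1
  u_i = v_i − Σ_{j<i} ((v_i · u_j) / (u_j · u_j)) · u_j.

Step by step this gives:
  u_1 = (3, 3, 2, -3)
  u_2 = (72/31, -21/31, -45/31, 21/31)

Orthogonality check:
  u_2 · u_1 = 0 (should be 0)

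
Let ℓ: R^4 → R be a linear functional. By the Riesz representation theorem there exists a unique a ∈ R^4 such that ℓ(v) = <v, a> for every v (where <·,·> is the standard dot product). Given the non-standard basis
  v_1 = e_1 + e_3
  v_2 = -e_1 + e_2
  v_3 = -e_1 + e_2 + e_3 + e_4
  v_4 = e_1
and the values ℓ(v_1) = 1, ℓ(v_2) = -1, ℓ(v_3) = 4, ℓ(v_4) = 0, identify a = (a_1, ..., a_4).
a = (0, -1, 1, 4)

Write a = (a_1, ..., a_4) in the standard basis. For each basis vector v_i, ℓ(v_i) = <v_i, a> is a linear equation in the a_j's. Collect the n equations into a matrix system V a = ℓ, where row i of V is v_i (expressed in the standard basis). Since V is invertible (lower-triangular with 1s on the diagonal, up to permutation), solve by back-substitution:
  V =
[[1, 0, 1, 0],
 [-1, 1, 0, 0],
 [-1, 1, 1, 1],
 [1, 0, 0, 0]]
  V a = (1, -1, 4, 0)
Solving gives a = (0, -1, 1, 4).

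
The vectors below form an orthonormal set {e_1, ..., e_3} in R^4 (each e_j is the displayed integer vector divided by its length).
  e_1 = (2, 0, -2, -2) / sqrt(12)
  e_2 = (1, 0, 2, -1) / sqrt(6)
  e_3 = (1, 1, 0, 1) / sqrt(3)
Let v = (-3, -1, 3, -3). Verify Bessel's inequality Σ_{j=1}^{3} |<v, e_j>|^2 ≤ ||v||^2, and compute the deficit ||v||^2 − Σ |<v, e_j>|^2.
Σ |<v, e_j>|^2 = 76/3; ||v||^2 = 28; deficit = 8/3

Write each e_j = u_j / sqrt(<u_j, u_j>) where u_j is the displayed integer vector. Then <v, e_j> = <v, u_j> / sqrt(<u_j, u_j>), so |<v, e_j>|^2 = <v, u_j>^2 / <u_j, u_j>.
Coefficients: <v, e_1> = -6/sqrt(12), <v, e_2> = 6/sqrt(6), <v, e_3> = -7/sqrt(3).
Square and sum: Σ |<v, e_j>|^2 = 76/3.
Compute ||v||^2 = v·v = 28.
Deficit = 28 − 76/3 = 8/3 ≥ 0, confirming Bessel's inequality. (The deficit equals ||v − Σ <v,e_j> e_j||^2, the squared distance from v to span{e_j}.)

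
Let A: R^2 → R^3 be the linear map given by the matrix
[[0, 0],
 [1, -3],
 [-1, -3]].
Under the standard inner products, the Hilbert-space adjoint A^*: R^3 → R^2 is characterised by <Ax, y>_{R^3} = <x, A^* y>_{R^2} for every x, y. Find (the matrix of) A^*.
A^* = A^T =
[[0, 1, -1],
 [0, -3, -3]]

For real matrices with standard dot products, the defining identity <Ax, y> = <x, A^* y> gives (Ax)^T y = x^T (A^*) y, i.e. x^T A^T y = x^T (A^*) y. Since this holds for all x, y, we must have A^* = A^T. Therefore
A^* =
[[0, 1, -1],
 [0, -3, -3]].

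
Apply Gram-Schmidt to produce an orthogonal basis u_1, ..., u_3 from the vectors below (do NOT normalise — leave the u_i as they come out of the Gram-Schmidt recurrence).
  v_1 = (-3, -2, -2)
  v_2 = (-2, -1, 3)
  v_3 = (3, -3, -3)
Orthogonal basis:
  u_1 = (-3, -2, -2)
  u_2 = (-28/17, -13/17, 55/17)
  u_3 = (80/39, -10/3, 10/39)

Apply the Gram-Schmidt recurrence
  u_1 = v_1
  u_i = v_i − Σ_{j<i} ((v_i · u_j) / (u_j · u_j)) · u_j.

Step by step this gives:
  u_1 = (-3, -2, -2)
  u_2 = (-28/17, -13/17, 55/17)
  u_3 = (80/39, -10/3, 10/39)

Orthogonality check:
  u_2 · u_1 = 0 (should be 0)
  u_3 · u_1 = 0 (should be 0)
  u_3 · u_2 = 0 (should be 0)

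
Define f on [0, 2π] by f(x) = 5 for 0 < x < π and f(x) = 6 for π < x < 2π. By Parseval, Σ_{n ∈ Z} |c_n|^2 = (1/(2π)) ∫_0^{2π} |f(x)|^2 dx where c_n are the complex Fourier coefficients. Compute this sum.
Σ |c_n|^2 = 61/2

Parseval equates the L^2 energy of f (normalised by 1/(2π)) with the ℓ^2 sum of its Fourier coefficients: (1/(2π)) ∫_0^{2π} |f|^2 = Σ |c_n|^2.
Compute the left side: (1/(2π)) [∫_0^π 5^2 dx + ∫_π^{2π} 6^2 dx] = (1/(2π)) · (25π + 36π) = (25 + 36)/2 = 61/2.
So Σ_{n ∈ Z} |c_n|^2 = 61/2.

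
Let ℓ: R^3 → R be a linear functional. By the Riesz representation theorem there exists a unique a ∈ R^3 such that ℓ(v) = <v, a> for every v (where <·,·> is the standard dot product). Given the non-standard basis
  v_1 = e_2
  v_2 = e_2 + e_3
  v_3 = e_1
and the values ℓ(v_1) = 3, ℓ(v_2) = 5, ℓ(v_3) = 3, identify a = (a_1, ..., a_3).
a = (3, 3, 2)

Write a = (a_1, ..., a_3) in the standard basis. For each basis vector v_i, ℓ(v_i) = <v_i, a> is a linear equation in the a_j's. Collect the n equations into a matrix system V a = ℓ, where row i of V is v_i (expressed in the standard basis). Since V is invertible (lower-triangular with 1s on the diagonal, up to permutation), solve by back-substitution:
  V =
[[0, 1, 0],
 [0, 1, 1],
 [1, 0, 0]]
  V a = (3, 5, 3)
Solving gives a = (3, 3, 2).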